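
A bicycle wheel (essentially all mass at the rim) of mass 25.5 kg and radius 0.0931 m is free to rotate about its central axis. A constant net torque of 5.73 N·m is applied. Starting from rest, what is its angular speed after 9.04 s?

ω ≈ 234 rad/s

I = MR² = (25.5)(0.0931)² = 0.2210 kg·m².
α = τ/I = 5.73/0.2210 = 25.92 rad/s².
ω = ω₀ + αt = 0 + (25.92)(9.04) = 234.4 rad/s.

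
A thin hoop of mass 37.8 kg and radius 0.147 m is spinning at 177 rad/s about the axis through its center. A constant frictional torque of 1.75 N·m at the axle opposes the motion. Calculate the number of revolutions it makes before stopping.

I = MR² = (37.8)(0.147)² = 0.8168 kg·m².
The net torque has magnitude 1.75 N·m, opposing ω.
|α| = τ/I = 1.750/0.8168 = 2.142 rad/s² (deceleration).
ω² = ω₀² − 2|α|θ with ω = 0 ⇒ θ = ω₀²/(2|α|) = 7311 rad = 1164 rev.

≈ 1160 revolutions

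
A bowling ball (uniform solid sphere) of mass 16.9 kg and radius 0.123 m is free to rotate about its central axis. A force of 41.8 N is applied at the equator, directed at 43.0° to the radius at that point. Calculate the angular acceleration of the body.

α ≈ 34.3 rad/s²

I = (2/5)MR² = (2/5)(16.9)(0.123)² = 0.1023 kg·m².
Only the tangential component produces torque: τ = F R sinθ = (41.8)(0.123) sin 43.0° = 3.506 N·m.
From τ = Iα: α = 3.506/0.1023 = 34.29 rad/s².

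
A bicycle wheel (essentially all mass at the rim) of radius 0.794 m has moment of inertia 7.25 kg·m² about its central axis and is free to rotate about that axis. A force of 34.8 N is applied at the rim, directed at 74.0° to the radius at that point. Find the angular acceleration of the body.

α ≈ 3.66 rad/s²

Only the tangential component produces torque: τ = F R sinθ = (34.8)(0.794) sin 74.0° = 26.56 N·m.
From τ = Iα: α = 26.56/7.250 = 3.664 rad/s².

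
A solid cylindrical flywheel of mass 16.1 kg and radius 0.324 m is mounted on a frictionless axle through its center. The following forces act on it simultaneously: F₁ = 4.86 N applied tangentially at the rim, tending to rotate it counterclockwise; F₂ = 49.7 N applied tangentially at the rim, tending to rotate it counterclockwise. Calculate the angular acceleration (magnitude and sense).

I = ½MR² = (1/2)(16.1)(0.324)² = 0.8451 kg·m².
Taking counterclockwise as positive: τ₁ = +(4.86)(0.324) = +1.575 N·m; τ₂ = +(49.7)(0.324) = +16.10 N·m.
Net torque τ = 17.68 N·m.
α = τ/I = 17.68/0.8451 = 20.92 rad/s².

α ≈ 20.9 rad/s², counterclockwise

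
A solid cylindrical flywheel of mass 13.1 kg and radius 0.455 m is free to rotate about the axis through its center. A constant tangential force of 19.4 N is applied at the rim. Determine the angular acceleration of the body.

I = ½MR² = (1/2)(13.1)(0.455)² = 1.356 kg·m².
τ = F R = (19.4)(0.455) = 8.827 N·m.
From τ = Iα: α = 8.827/1.356 = 6.510 rad/s².

α ≈ 6.51 rad/s²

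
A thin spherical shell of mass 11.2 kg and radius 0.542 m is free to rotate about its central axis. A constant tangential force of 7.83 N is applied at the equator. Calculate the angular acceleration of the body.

α ≈ 1.93 rad/s²

I = (2/3)MR² = (2/3)(11.2)(0.542)² = 2.193 kg·m².
τ = F R = (7.83)(0.542) = 4.244 N·m.
From τ = Iα: α = 4.244/2.193 = 1.935 rad/s².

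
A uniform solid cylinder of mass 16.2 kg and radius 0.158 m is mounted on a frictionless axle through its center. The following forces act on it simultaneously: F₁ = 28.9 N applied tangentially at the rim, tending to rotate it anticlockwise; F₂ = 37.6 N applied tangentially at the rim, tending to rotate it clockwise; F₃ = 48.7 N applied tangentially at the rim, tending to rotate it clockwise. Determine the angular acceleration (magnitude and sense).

α ≈ 44.9 rad/s², clockwise

I = ½MR² = (1/2)(16.2)(0.158)² = 0.2022 kg·m².
Taking anticlockwise as positive: τ₁ = +(28.9)(0.158) = +4.566 N·m; τ₂ = −(37.6)(0.158) = −5.941 N·m; τ₃ = −(48.7)(0.158) = −7.695 N·m.
Net torque τ = -9.069 N·m.
α = τ/I = -9.069/0.2022 = -44.85 rad/s².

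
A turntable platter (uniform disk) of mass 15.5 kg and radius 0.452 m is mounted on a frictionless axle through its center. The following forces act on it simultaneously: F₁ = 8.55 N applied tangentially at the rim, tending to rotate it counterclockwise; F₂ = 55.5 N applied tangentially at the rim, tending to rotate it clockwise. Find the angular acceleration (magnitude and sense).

α ≈ 13.4 rad/s², clockwise

I = ½MR² = (1/2)(15.5)(0.452)² = 1.583 kg·m².
Taking counterclockwise as positive: τ₁ = +(8.55)(0.452) = +3.865 N·m; τ₂ = −(55.5)(0.452) = −25.09 N·m.
Net torque τ = -21.22 N·m.
α = τ/I = -21.22/1.583 = -13.40 rad/s².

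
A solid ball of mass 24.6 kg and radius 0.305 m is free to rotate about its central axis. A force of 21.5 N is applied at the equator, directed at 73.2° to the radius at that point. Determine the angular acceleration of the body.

α ≈ 6.86 rad/s²

I = (2/5)MR² = (2/5)(24.6)(0.305)² = 0.9154 kg·m².
Only the tangential component produces torque: τ = F R sinθ = (21.5)(0.305) sin 73.2° = 6.278 N·m.
Newton's second law for rotation, τ = Iα, gives α = τ/I = 6.278/0.9154 = 6.858 rad/s².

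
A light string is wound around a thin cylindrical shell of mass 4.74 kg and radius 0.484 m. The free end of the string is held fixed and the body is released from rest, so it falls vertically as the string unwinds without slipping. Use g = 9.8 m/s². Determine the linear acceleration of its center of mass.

Translation: Mg − T = Ma. Rotation about the center: TR = Iα with I = MR².
With a = αR: T = (I/R²)a = M a, so Mg = (1 + 1.000)Ma.
a = g/(1 + 1.000) = 9.8/2.000 = 4.900 m/s².

a ≈ 4.90 m/s²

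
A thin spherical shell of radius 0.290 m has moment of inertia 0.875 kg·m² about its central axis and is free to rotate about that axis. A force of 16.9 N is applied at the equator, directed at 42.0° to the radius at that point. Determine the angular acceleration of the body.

Only the tangential component produces torque: τ = F R sinθ = (16.9)(0.290) sin 42.0° = 3.279 N·m.
From τ = Iα: α = 3.279/0.8750 = 3.748 rad/s².

α ≈ 3.75 rad/s²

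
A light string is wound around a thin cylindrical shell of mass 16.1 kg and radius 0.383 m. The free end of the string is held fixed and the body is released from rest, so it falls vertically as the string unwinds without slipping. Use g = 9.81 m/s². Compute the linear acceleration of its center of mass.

Translation: Mg − T = Ma. Rotation about the center: TR = Iα with I = MR².
With a = αR: T = (I/R²)a = M a, so Mg = (1 + 1.000)Ma.
a = g/(1 + 1.000) = 9.81/2.000 = 4.905 m/s².

a ≈ 4.91 m/s²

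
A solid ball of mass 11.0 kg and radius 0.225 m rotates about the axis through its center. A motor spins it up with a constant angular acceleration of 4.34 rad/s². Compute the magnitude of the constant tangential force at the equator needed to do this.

F ≈ 4.30 N

I = (2/5)MR² = (2/5)(11.0)(0.225)² = 0.2228 kg·m².
The required torque is τ = Iα = (0.2228)(4.340) = 0.9667 N·m.
A tangential force at the equator gives τ = FR, so F = τ/R = 0.9667/0.225 = 4.297 N.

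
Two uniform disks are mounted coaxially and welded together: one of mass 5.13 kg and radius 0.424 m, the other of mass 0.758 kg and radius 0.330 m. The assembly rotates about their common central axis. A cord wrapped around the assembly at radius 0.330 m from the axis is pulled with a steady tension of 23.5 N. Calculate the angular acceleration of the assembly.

α ≈ 15.4 rad/s²

I = ½M₁R₁² + ½M₂R₂² = ½(5.13)(0.424)² + ½(0.758)(0.330)² = 0.5024 kg·m².
τ = F r = (23.5)(0.330) = 7.755 N·m.
α = τ/I = 7.755/0.5024 = 15.44 rad/s².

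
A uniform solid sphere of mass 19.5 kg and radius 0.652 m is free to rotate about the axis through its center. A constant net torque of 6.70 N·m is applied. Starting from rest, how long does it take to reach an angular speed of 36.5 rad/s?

t ≈ 18.1 s

I = (2/5)MR² = (2/5)(19.5)(0.652)² = 3.316 kg·m².
α = τ/I = 6.70/3.316 = 2.021 rad/s².
ω = αt ⇒ t = ω/α = 36.5/2.021 = 18.06 s.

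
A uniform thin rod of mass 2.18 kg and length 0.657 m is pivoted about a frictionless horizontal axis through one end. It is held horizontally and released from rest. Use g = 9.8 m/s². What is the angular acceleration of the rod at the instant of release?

About the pivot, I = (1/3)ML² = (1/3)(2.18)(0.657)² = 0.3137 kg·m².
The weight acts at the center, a distance L/2 = 0.3285 m from the pivot; τ = Mg(L/2) = 7.018 N·m.
α = τ/I = 7.018/0.3137 = 22.37 rad/s².

α ≈ 22.4 rad/s²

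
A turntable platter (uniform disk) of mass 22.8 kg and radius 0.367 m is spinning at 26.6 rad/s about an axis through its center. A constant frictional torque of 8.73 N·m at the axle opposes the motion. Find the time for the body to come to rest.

I = ½MR² = (1/2)(22.8)(0.367)² = 1.535 kg·m².
The net torque has magnitude 8.73 N·m, opposing ω.
|α| = τ/I = 8.730/1.535 = 5.686 rad/s² (deceleration).
0 = ω₀ − |α|t ⇒ t = ω₀/|α| = 26.6/5.686 = 4.678 s.

t ≈ 4.68 s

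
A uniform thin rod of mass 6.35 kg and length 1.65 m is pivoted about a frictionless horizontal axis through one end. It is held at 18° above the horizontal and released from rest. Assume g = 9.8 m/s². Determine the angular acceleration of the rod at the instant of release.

α ≈ 8.47 rad/s²

About the pivot, I = (1/3)ML² = (1/3)(6.35)(1.65)² = 5.763 kg·m².
The weight acts at the center, a distance L/2 = 0.8250 m from the pivot; τ = Mg(L/2) cos 18° = 48.83 N·m.
α = τ/I = 48.83/5.763 = 8.473 rad/s².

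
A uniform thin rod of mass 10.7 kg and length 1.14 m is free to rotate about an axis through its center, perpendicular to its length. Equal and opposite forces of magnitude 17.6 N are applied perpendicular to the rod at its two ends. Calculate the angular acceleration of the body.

I = (1/12)ML² = (1/12)(10.7)(1.14)² = 1.159 kg·m².
The couple gives τ = F·(L/2) + F·(L/2) = F L = (17.6)(1.14) = 20.06 N·m.
From τ = Iα: α = 20.06/1.159 = 17.31 rad/s².

α ≈ 17.3 rad/s²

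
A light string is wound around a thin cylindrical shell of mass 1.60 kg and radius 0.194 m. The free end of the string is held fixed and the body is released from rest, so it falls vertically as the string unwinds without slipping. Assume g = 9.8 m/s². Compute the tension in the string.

T ≈ 7.84 N

Translation: Mg − T = Ma. Rotation about the center: TR = Iα with I = MR².
With a = αR: T = (I/R²)a = M a, so Mg = (1 + 1.000)Ma.
a = g/(1 + 1.000) = 9.8/2.000 = 4.900 m/s².
T = 1.000·M·a = (1.000)(1.60)(4.900) = 7.840 N.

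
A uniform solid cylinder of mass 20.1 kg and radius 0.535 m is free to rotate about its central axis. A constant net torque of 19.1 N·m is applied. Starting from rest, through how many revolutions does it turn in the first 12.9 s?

≈ 87.9 revolutions

I = ½MR² = (1/2)(20.1)(0.535)² = 2.877 kg·m².
α = τ/I = 19.1/2.877 = 6.640 rad/s².
θ = ½αt² = ½(6.640)(12.9)² = 552.5 rad.
Revolutions = θ/(2π) = 87.93.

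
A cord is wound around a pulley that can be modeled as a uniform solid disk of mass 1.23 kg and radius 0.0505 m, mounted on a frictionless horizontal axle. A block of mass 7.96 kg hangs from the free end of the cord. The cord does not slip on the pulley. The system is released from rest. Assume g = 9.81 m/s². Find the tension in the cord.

T ≈ 5.60 N

I = ½MR² = (1/2)(1.23)(0.0505)² = 0.001568 kg·m².
Block: mg − T = ma. Pulley: TR = Iα. No-slip: a = αR, so T = (I/R²)a = 0.6150·a.
Then mg = (m + 0.6150)a, so a = (7.96)(9.81)/(7.96 + 0.6150) = 9.106 m/s².
T = 0.6150·a = 5.600 N.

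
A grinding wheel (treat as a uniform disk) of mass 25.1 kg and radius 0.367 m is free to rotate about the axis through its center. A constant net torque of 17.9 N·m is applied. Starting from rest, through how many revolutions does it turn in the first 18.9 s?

I = ½MR² = (1/2)(25.1)(0.367)² = 1.690 kg·m².
α = τ/I = 17.9/1.690 = 10.59 rad/s².
θ = ½αt² = ½(10.59)(18.9)² = 1891 rad.
Revolutions = θ/(2π) = 301.0.

≈ 301 revolutions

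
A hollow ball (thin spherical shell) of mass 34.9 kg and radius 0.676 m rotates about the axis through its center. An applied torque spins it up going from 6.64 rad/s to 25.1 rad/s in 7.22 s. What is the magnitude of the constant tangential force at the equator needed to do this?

I = (2/3)MR² = (2/3)(34.9)(0.676)² = 10.63 kg·m².
α = Δω/Δt = (25.1 − 6.64)/7.22 = 2.557 rad/s².
The required torque is τ = Iα = (10.63)(2.557) = 27.18 N·m.
A tangential force at the equator gives τ = FR, so F = τ/R = 27.18/0.676 = 40.21 N.

F ≈ 40.2 N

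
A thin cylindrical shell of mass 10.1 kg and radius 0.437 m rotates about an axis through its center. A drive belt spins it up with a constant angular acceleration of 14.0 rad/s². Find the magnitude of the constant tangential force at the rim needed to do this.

I = MR² = (10.1)(0.437)² = 1.929 kg·m².
The required torque is τ = Iα = (1.929)(14.00) = 27.00 N·m.
A tangential force at the rim gives τ = FR, so F = τ/R = 27.00/0.437 = 61.79 N.

F ≈ 61.8 N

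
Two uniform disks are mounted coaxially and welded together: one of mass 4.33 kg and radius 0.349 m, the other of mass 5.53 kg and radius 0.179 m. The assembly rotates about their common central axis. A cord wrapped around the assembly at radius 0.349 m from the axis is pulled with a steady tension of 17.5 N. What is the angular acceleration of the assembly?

I = ½M₁R₁² + ½M₂R₂² = ½(4.33)(0.349)² + ½(5.53)(0.179)² = 0.3523 kg·m².
τ = F r = (17.5)(0.349) = 6.107 N·m.
α = τ/I = 6.107/0.3523 = 17.34 rad/s².

α ≈ 17.3 rad/s²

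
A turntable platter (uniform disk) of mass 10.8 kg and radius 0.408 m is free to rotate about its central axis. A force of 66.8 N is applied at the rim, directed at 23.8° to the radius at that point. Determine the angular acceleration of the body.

α ≈ 12.2 rad/s²

I = ½MR² = (1/2)(10.8)(0.408)² = 0.8989 kg·m².
Only the tangential component produces torque: τ = F R sinθ = (66.8)(0.408) sin 23.8° = 11.00 N·m.
Newton's second law for rotation, τ = Iα, gives α = τ/I = 11.00/0.8989 = 12.24 rad/s².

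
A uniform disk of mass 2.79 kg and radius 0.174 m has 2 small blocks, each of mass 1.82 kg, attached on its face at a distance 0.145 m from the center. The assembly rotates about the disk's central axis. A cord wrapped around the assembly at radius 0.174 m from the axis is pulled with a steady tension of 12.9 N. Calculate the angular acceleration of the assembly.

I_disk = ½MR² = ½(2.79)(0.174)² = 0.04224 kg·m².
I_blocks = 2·m·r² = 2(1.82)(0.145)² = 0.07653 kg·m².
Total I = 0.1188 kg·m².
τ = F r = (12.9)(0.174) = 2.245 N·m.
α = τ/I = 2.245/0.1188 = 18.90 rad/s².

α ≈ 18.9 rad/s²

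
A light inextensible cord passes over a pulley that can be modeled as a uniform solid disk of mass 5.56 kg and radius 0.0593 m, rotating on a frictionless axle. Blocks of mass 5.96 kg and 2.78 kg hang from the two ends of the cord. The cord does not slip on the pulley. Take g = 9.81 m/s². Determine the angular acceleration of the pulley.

I = ½MR² = (1/2)(5.56)(0.0593)² = 0.009776 kg·m².
Heavier block: m₁g − T₁ = m₁a. Lighter block: T₂ − m₂g = m₂a.
Pulley: (T₁ − T₂)R = Iα = I(a/R), so T₁ − T₂ = (I/R²)a = (1/2)M_p a = 2.780·a.
Adding the three: (m₁ − m₂)g = (m₁ + m₂ + 2.780)a, so a = (5.96 − 2.78)(9.81)/(5.96 + 2.78 + 2.780) = 2.708 m/s².
α = a/R = 2.708/0.0593 = 45.67 rad/s².

α ≈ 45.7 rad/s²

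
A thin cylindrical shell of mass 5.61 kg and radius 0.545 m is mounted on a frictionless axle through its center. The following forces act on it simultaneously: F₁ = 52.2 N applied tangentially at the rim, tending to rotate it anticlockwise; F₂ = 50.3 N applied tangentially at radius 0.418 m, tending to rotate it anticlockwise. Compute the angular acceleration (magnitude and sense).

I = MR² = (5.61)(0.545)² = 1.666 kg·m².
Taking anticlockwise as positive: τ₁ = +(52.2)(0.545) = +28.45 N·m; τ₂ = +(50.3)(0.418) = +21.03 N·m.
Net torque τ = 49.47 N·m.
α = τ/I = 49.47/1.666 = 29.69 rad/s².

α ≈ 29.7 rad/s², anticlockwise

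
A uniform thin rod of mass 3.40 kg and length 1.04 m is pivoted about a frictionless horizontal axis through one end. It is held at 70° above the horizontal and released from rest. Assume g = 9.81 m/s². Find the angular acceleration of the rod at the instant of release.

α ≈ 4.84 rad/s²

About the pivot, I = (1/3)ML² = (1/3)(3.40)(1.04)² = 1.226 kg·m².
The weight acts at the center, a distance L/2 = 0.5200 m from the pivot; τ = Mg(L/2) cos 70° = 5.932 N·m.
α = τ/I = 5.932/1.226 = 4.839 rad/s².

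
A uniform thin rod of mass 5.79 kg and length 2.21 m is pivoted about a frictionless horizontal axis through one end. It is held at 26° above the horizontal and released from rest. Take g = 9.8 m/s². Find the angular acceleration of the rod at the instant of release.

About the pivot, I = (1/3)ML² = (1/3)(5.79)(2.21)² = 9.426 kg·m².
The weight acts at the center, a distance L/2 = 1.105 m from the pivot; τ = Mg(L/2) cos 26° = 56.35 N·m.
α = τ/I = 56.35/9.426 = 5.978 rad/s².

α ≈ 5.98 rad/s²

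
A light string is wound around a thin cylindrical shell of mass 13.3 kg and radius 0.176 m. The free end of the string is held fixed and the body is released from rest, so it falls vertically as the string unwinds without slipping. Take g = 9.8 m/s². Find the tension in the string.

T ≈ 65.2 N

Translation: Mg − T = Ma. Rotation about the center: TR = Iα with I = MR².
With a = αR: T = (I/R²)a = M a, so Mg = (1 + 1.000)Ma.
a = g/(1 + 1.000) = 9.8/2.000 = 4.900 m/s².
T = 1.000·M·a = (1.000)(13.3)(4.900) = 65.17 N.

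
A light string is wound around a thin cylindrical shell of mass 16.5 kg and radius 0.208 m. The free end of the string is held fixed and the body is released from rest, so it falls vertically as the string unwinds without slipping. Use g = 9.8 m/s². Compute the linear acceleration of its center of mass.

Translation: Mg − T = Ma. Rotation about the center: TR = Iα with I = MR².
With a = αR: T = (I/R²)a = M a, so Mg = (1 + 1.000)Ma.
a = g/(1 + 1.000) = 9.8/2.000 = 4.900 m/s².

a ≈ 4.90 m/s²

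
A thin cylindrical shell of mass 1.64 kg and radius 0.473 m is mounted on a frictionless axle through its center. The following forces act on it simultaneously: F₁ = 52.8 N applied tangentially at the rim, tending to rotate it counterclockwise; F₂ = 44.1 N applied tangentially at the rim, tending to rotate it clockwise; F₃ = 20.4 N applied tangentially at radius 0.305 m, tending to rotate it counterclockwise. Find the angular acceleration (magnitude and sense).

α ≈ 28.2 rad/s², counterclockwise

I = MR² = (1.64)(0.473)² = 0.3669 kg·m².
Taking counterclockwise as positive: τ₁ = +(52.8)(0.473) = +24.97 N·m; τ₂ = −(44.1)(0.473) = −20.86 N·m; τ₃ = +(20.4)(0.305) = +6.222 N·m.
Net torque τ = 10.34 N·m.
α = τ/I = 10.34/0.3669 = 28.17 rad/s².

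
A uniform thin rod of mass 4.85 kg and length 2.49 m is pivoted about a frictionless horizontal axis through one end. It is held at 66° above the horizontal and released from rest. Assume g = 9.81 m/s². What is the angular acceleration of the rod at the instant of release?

α ≈ 2.40 rad/s²

About the pivot, I = (1/3)ML² = (1/3)(4.85)(2.49)² = 10.02 kg·m².
The weight acts at the center, a distance L/2 = 1.245 m from the pivot; τ = Mg(L/2) cos 66° = 24.09 N·m.
α = τ/I = 24.09/10.02 = 2.404 rad/s².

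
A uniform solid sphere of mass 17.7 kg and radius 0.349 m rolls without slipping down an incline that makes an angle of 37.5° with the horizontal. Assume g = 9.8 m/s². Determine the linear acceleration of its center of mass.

Translation along the incline: Mg sinθ − f = Ma.
Rotation about the center: fR = Iα with I = (2/5)MR². No-slip gives a = αR, so f = (I/R²)a = (2/5)M a.
Substituting: Mg sinθ = (1 + 0.4000)Ma, so a = g sinθ/(1 + 0.4000) = (9.8) sin 37.5° / 1.400 = 4.261 m/s².

a ≈ 4.26 m/s²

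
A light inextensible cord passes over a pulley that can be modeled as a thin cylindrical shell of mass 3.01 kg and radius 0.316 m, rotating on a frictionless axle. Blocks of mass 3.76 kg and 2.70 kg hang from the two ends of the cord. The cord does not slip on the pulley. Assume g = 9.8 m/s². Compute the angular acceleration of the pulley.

I = MR² = (3.01)(0.316)² = 0.3006 kg·m².
Heavier block: m₁g − T₁ = m₁a. Lighter block: T₂ − m₂g = m₂a.
Pulley: (T₁ − T₂)R = Iα = I(a/R), so T₁ − T₂ = (I/R²)a = 1·M_p a = 3.010·a.
Adding the three: (m₁ − m₂)g = (m₁ + m₂ + 3.010)a, so a = (3.76 − 2.70)(9.8)/(3.76 + 2.70 + 3.010) = 1.097 m/s².
α = a/R = 1.097/0.316 = 3.471 rad/s².

α ≈ 3.47 rad/s²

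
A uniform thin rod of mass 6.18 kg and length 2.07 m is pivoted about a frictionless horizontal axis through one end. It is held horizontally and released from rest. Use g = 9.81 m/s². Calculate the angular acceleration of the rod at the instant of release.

α ≈ 7.11 rad/s²

About the pivot, I = (1/3)ML² = (1/3)(6.18)(2.07)² = 8.827 kg·m².
The weight acts at the center, a distance L/2 = 1.035 m from the pivot; τ = Mg(L/2) = 62.75 N·m.
α = τ/I = 62.75/8.827 = 7.109 rad/s².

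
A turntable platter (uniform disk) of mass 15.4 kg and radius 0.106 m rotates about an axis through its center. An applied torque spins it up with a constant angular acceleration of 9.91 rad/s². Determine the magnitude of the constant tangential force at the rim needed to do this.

F ≈ 8.09 N

I = ½MR² = (1/2)(15.4)(0.106)² = 0.08652 kg·m².
The required torque is τ = Iα = (0.08652)(9.910) = 0.8574 N·m.
A tangential force at the rim gives τ = FR, so F = τ/R = 0.8574/0.106 = 8.089 N.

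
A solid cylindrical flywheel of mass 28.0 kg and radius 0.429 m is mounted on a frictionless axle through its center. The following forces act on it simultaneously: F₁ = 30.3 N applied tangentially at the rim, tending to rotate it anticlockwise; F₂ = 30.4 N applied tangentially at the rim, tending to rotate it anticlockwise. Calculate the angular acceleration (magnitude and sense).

I = ½MR² = (1/2)(28.0)(0.429)² = 2.577 kg·m².
Taking anticlockwise as positive: τ₁ = +(30.3)(0.429) = +13.00 N·m; τ₂ = +(30.4)(0.429) = +13.04 N·m.
Net torque τ = 26.04 N·m.
α = τ/I = 26.04/2.577 = 10.11 rad/s².

α ≈ 10.1 rad/s², anticlockwise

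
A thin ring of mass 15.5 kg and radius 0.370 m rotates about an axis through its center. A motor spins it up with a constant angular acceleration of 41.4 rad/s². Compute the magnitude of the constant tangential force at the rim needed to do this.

F ≈ 237 N

I = MR² = (15.5)(0.370)² = 2.122 kg·m².
The required torque is τ = Iα = (2.122)(41.40) = 87.85 N·m.
A tangential force at the rim gives τ = FR, so F = τ/R = 87.85/0.370 = 237.4 N.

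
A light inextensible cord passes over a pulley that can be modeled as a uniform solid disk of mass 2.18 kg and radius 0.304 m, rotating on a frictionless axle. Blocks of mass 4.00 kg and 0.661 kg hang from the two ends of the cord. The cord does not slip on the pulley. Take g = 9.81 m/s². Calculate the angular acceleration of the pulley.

α ≈ 18.7 rad/s²

I = ½MR² = (1/2)(2.18)(0.304)² = 0.1007 kg·m².
Heavier block: m₁g − T₁ = m₁a. Lighter block: T₂ − m₂g = m₂a.
Pulley: (T₁ − T₂)R = Iα = I(a/R), so T₁ − T₂ = (I/R²)a = (1/2)M_p a = 1.090·a.
Adding the three: (m₁ − m₂)g = (m₁ + m₂ + 1.090)a, so a = (4.00 − 0.661)(9.81)/(4.00 + 0.661 + 1.090) = 5.696 m/s².
α = a/R = 5.696/0.304 = 18.74 rad/s².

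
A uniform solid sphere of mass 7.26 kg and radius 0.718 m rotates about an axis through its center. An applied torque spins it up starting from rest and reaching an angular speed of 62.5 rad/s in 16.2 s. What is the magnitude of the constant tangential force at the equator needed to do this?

I = (2/5)MR² = (2/5)(7.26)(0.718)² = 1.497 kg·m².
α = Δω/Δt = (62.5 − 0)/16.2 = 3.858 rad/s².
The required torque is τ = Iα = (1.497)(3.858) = 5.776 N·m.
A tangential force at the equator gives τ = FR, so F = τ/R = 5.776/0.718 = 8.044 N.

F ≈ 8.04 N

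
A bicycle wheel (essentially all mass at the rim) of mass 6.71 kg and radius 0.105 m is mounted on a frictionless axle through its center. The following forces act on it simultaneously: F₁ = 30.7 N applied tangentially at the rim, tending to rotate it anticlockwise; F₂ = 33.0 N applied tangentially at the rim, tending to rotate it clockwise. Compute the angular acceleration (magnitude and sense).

α ≈ 3.26 rad/s², clockwise

I = MR² = (6.71)(0.105)² = 0.07398 kg·m².
Taking anticlockwise as positive: τ₁ = +(30.7)(0.105) = +3.223 N·m; τ₂ = −(33.0)(0.105) = −3.465 N·m.
Net torque τ = -0.2415 N·m.
α = τ/I = -0.2415/0.07398 = -3.264 rad/s².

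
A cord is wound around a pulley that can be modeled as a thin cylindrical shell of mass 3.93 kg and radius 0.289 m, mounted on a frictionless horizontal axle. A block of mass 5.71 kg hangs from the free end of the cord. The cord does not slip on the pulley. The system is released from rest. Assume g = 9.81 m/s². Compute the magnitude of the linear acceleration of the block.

a ≈ 5.81 m/s²

I = MR² = (3.93)(0.289)² = 0.3282 kg·m².
Block: mg − T = ma. Pulley: TR = Iα. No-slip: a = αR, so T = (I/R²)a = 3.930·a.
Then mg = (m + 3.930)a, so a = (5.71)(9.81)/(5.71 + 3.930) = 5.811 m/s².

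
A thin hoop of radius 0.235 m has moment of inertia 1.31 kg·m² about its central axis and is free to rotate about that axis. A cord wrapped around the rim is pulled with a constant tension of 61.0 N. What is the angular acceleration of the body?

τ = F R = (61.0)(0.235) = 14.33 N·m.
Newton's second law for rotation, τ = Iα, gives α = τ/I = 14.33/1.310 = 10.94 rad/s².

α ≈ 10.9 rad/s²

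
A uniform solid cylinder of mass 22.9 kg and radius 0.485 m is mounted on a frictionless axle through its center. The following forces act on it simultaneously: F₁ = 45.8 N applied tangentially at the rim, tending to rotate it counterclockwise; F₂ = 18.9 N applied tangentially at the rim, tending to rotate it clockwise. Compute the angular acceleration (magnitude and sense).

I = ½MR² = (1/2)(22.9)(0.485)² = 2.693 kg·m².
Taking counterclockwise as positive: τ₁ = +(45.8)(0.485) = +22.21 N·m; τ₂ = −(18.9)(0.485) = −9.166 N·m.
Net torque τ = 13.05 N·m.
α = τ/I = 13.05/2.693 = 4.844 rad/s².

α ≈ 4.84 rad/s², counterclockwise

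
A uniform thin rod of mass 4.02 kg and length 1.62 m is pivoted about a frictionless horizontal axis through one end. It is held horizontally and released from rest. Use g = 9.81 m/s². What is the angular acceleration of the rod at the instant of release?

α ≈ 9.08 rad/s²

About the pivot, I = (1/3)ML² = (1/3)(4.02)(1.62)² = 3.517 kg·m².
The weight acts at the center, a distance L/2 = 0.8100 m from the pivot; τ = Mg(L/2) = 31.94 N·m.
α = τ/I = 31.94/3.517 = 9.083 rad/s².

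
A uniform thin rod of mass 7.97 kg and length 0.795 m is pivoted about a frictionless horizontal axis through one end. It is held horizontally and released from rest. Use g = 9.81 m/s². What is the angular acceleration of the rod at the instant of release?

About the pivot, I = (1/3)ML² = (1/3)(7.97)(0.795)² = 1.679 kg·m².
The weight acts at the center, a distance L/2 = 0.3975 m from the pivot; τ = Mg(L/2) = 31.08 N·m.
α = τ/I = 31.08/1.679 = 18.51 rad/s².

α ≈ 18.5 rad/s²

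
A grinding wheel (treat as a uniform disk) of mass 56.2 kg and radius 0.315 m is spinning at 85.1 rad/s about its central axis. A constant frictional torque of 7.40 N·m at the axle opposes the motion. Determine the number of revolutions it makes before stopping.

≈ 217 revolutions

I = ½MR² = (1/2)(56.2)(0.315)² = 2.788 kg·m².
The net torque has magnitude 7.40 N·m, opposing ω.
|α| = τ/I = 7.400/2.788 = 2.654 rad/s² (deceleration).
ω² = ω₀² − 2|α|θ with ω = 0 ⇒ θ = ω₀²/(2|α|) = 1364 rad = 217.1 rev.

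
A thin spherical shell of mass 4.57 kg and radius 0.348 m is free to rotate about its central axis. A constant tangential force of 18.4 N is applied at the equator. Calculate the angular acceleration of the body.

α ≈ 17.4 rad/s²

I = (2/3)MR² = (2/3)(4.57)(0.348)² = 0.3690 kg·m².
τ = F R = (18.4)(0.348) = 6.403 N·m.
Newton's second law for rotation, τ = Iα, gives α = τ/I = 6.403/0.3690 = 17.35 rad/s².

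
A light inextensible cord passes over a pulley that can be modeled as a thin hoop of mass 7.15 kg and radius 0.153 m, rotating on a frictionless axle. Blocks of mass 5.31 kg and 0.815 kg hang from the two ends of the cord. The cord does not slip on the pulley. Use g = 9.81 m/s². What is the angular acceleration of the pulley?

I = MR² = (7.15)(0.153)² = 0.1674 kg·m².
Heavier block: m₁g − T₁ = m₁a. Lighter block: T₂ − m₂g = m₂a.
Pulley: (T₁ − T₂)R = Iα = I(a/R), so T₁ − T₂ = (I/R²)a = 1·M_p a = 7.150·a.
Adding the three: (m₁ − m₂)g = (m₁ + m₂ + 7.150)a, so a = (5.31 − 0.815)(9.81)/(5.31 + 0.815 + 7.150) = 3.322 m/s².
α = a/R = 3.322/0.153 = 21.71 rad/s².

α ≈ 21.7 rad/s²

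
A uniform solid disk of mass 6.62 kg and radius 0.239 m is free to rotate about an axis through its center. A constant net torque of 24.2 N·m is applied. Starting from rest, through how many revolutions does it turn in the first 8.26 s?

≈ 695 revolutions

I = ½MR² = (1/2)(6.62)(0.239)² = 0.1891 kg·m².
α = τ/I = 24.2/0.1891 = 128.0 rad/s².
θ = ½αt² = ½(128.0)(8.26)² = 4366 rad.
Revolutions = θ/(2π) = 694.9.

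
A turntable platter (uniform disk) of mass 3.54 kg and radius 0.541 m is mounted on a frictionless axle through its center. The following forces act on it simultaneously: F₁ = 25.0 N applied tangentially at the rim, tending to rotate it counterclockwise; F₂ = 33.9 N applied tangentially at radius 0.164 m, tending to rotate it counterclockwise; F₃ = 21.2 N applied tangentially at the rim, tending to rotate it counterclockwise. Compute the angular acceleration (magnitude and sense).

I = ½MR² = (1/2)(3.54)(0.541)² = 0.5180 kg·m².
Taking counterclockwise as positive: τ₁ = +(25.0)(0.541) = +13.53 N·m; τ₂ = +(33.9)(0.164) = +5.560 N·m; τ₃ = +(21.2)(0.541) = +11.47 N·m.
Net torque τ = 30.55 N·m.
α = τ/I = 30.55/0.5180 = 58.98 rad/s².

α ≈ 59.0 rad/s², counterclockwise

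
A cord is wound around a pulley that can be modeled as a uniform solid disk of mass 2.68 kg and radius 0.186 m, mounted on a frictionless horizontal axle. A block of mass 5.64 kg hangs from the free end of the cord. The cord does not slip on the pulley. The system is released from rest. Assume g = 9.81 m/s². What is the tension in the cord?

T ≈ 10.6 N

I = ½MR² = (1/2)(2.68)(0.186)² = 0.04636 kg·m².
Block: mg − T = ma. Pulley: TR = Iα. No-slip: a = αR, so T = (I/R²)a = 1.340·a.
Then mg = (m + 1.340)a, so a = (5.64)(9.81)/(5.64 + 1.340) = 7.927 m/s².
T = 1.340·a = 10.62 N.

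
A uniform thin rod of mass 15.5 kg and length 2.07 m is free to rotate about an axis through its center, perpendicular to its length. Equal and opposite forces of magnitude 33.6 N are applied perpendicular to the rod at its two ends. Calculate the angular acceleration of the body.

α ≈ 12.6 rad/s²

I = (1/12)ML² = (1/12)(15.5)(2.07)² = 5.535 kg·m².
The couple gives τ = F·(L/2) + F·(L/2) = F L = (33.6)(2.07) = 69.55 N·m.
From τ = Iα: α = 69.55/5.535 = 12.57 rad/s².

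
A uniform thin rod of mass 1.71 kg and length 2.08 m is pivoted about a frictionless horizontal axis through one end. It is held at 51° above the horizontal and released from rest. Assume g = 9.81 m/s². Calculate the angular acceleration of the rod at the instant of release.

α ≈ 4.45 rad/s²

About the pivot, I = (1/3)ML² = (1/3)(1.71)(2.08)² = 2.466 kg·m².
The weight acts at the center, a distance L/2 = 1.040 m from the pivot; τ = Mg(L/2) cos 51° = 10.98 N·m.
α = τ/I = 10.98/2.466 = 4.452 rad/s².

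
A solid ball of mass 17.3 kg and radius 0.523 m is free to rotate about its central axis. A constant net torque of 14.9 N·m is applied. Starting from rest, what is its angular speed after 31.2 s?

ω ≈ 246 rad/s

I = (2/5)MR² = (2/5)(17.3)(0.523)² = 1.893 kg·m².
α = τ/I = 14.9/1.893 = 7.872 rad/s².
ω = ω₀ + αt = 0 + (7.872)(31.2) = 245.6 rad/s.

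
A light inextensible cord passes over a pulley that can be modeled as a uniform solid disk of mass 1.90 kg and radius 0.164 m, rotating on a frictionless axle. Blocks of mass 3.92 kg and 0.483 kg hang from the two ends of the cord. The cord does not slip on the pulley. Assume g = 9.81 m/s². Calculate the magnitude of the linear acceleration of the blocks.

I = ½MR² = (1/2)(1.90)(0.164)² = 0.02555 kg·m².
Heavier block: m₁g − T₁ = m₁a. Lighter block: T₂ − m₂g = m₂a.
Pulley: (T₁ − T₂)R = Iα = I(a/R), so T₁ − T₂ = (I/R²)a = (1/2)M_p a = 0.9500·a.
Adding the three: (m₁ − m₂)g = (m₁ + m₂ + 0.9500)a, so a = (3.92 − 0.483)(9.81)/(3.92 + 0.483 + 0.9500) = 6.299 m/s².

a ≈ 6.30 m/s²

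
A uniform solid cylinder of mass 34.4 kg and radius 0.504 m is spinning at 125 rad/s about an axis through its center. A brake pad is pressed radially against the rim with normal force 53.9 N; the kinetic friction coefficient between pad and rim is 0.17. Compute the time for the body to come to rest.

t ≈ 118 s

I = ½MR² = (1/2)(34.4)(0.504)² = 4.369 kg·m².
Friction force f = μN = (0.17)(53.9) = 9.163 N at the rim; torque magnitude τ = fR = 4.618 N·m, opposing ω.
|α| = τ/I = 4.618/4.369 = 1.057 rad/s² (deceleration).
0 = ω₀ − |α|t ⇒ t = ω₀/|α| = 125/1.057 = 118.3 s.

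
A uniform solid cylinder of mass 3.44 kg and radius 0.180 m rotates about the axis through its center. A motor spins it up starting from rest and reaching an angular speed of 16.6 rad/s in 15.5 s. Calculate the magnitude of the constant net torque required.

τ ≈ 0.0597 N·m

I = ½MR² = (1/2)(3.44)(0.180)² = 0.05573 kg·m².
α = Δω/Δt = (16.6 − 0)/15.5 = 1.071 rad/s².
τ = Iα = (0.05573)(1.071) = 0.05968 N·m.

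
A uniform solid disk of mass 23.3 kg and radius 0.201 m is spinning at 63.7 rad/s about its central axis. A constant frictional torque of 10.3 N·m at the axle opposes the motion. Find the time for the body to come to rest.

I = ½MR² = (1/2)(23.3)(0.201)² = 0.4707 kg·m².
The net torque has magnitude 10.3 N·m, opposing ω.
|α| = τ/I = 10.30/0.4707 = 21.88 rad/s² (deceleration).
0 = ω₀ − |α|t ⇒ t = ω₀/|α| = 63.7/21.88 = 2.911 s.

t ≈ 2.91 s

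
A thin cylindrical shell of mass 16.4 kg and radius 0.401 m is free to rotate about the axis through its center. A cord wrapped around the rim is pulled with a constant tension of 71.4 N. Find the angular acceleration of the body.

I = MR² = (16.4)(0.401)² = 2.637 kg·m².
τ = F R = (71.4)(0.401) = 28.63 N·m.
Newton's second law for rotation, τ = Iα, gives α = τ/I = 28.63/2.637 = 10.86 rad/s².

α ≈ 10.9 rad/s²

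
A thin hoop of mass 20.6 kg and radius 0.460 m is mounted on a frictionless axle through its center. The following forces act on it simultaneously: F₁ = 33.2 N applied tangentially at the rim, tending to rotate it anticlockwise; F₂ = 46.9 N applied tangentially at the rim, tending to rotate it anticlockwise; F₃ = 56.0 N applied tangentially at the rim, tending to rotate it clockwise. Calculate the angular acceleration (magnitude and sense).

α ≈ 2.54 rad/s², anticlockwise

I = MR² = (20.6)(0.460)² = 4.359 kg·m².
Taking anticlockwise as positive: τ₁ = +(33.2)(0.460) = +15.27 N·m; τ₂ = +(46.9)(0.460) = +21.57 N·m; τ₃ = −(56.0)(0.460) = −25.76 N·m.
Net torque τ = 11.09 N·m.
α = τ/I = 11.09/4.359 = 2.543 rad/s².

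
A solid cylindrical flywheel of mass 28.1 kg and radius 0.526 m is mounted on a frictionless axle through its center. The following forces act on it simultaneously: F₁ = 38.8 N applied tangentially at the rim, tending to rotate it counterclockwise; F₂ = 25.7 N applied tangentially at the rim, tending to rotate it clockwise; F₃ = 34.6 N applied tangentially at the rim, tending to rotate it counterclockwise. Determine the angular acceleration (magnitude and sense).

α ≈ 6.45 rad/s², counterclockwise

I = ½MR² = (1/2)(28.1)(0.526)² = 3.887 kg·m².
Taking counterclockwise as positive: τ₁ = +(38.8)(0.526) = +20.41 N·m; τ₂ = −(25.7)(0.526) = −13.52 N·m; τ₃ = +(34.6)(0.526) = +18.20 N·m.
Net torque τ = 25.09 N·m.
α = τ/I = 25.09/3.887 = 6.454 rad/s².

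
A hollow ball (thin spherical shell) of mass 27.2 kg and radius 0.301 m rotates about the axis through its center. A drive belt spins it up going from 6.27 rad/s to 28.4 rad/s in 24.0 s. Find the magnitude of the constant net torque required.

I = (2/3)MR² = (2/3)(27.2)(0.301)² = 1.643 kg·m².
α = Δω/Δt = (28.4 − 6.27)/24.0 = 0.9221 rad/s².
τ = Iα = (1.643)(0.9221) = 1.515 N·m.

τ ≈ 1.51 N·m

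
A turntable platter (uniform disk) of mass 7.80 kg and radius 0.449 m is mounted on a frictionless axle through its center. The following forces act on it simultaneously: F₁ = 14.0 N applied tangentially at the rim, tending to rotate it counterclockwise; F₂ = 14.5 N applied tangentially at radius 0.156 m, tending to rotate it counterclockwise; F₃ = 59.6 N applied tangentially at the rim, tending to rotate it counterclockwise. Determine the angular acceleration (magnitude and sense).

α ≈ 44.9 rad/s², counterclockwise

I = ½MR² = (1/2)(7.80)(0.449)² = 0.7862 kg·m².
Taking counterclockwise as positive: τ₁ = +(14.0)(0.449) = +6.286 N·m; τ₂ = +(14.5)(0.156) = +2.262 N·m; τ₃ = +(59.6)(0.449) = +26.76 N·m.
Net torque τ = 35.31 N·m.
α = τ/I = 35.31/0.7862 = 44.91 rad/s².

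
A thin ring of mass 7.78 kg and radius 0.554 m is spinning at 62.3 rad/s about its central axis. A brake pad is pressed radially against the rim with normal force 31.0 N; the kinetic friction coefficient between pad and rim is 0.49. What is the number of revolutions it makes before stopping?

≈ 87.6 revolutions

I = MR² = (7.78)(0.554)² = 2.388 kg·m².
Friction force f = μN = (0.49)(31.0) = 15.19 N at the rim; torque magnitude τ = fR = 8.415 N·m, opposing ω.
|α| = τ/I = 8.415/2.388 = 3.524 rad/s² (deceleration).
ω² = ω₀² − 2|α|θ with ω = 0 ⇒ θ = ω₀²/(2|α|) = 550.7 rad = 87.64 rev.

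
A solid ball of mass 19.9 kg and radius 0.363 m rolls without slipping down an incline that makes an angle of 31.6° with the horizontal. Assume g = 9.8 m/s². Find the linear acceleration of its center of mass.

Translation along the incline: Mg sinθ − f = Ma.
Rotation about the center: fR = Iα with I = (2/5)MR². No-slip gives a = αR, so f = (I/R²)a = (2/5)M a.
Substituting: Mg sinθ = (1 + 0.4000)Ma, so a = g sinθ/(1 + 0.4000) = (9.8) sin 31.6° / 1.400 = 3.668 m/s².

a ≈ 3.67 m/s²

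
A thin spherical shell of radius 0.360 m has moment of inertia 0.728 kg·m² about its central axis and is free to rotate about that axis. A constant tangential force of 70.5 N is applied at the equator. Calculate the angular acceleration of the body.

α ≈ 34.9 rad/s²

τ = F R = (70.5)(0.360) = 25.38 N·m.
From τ = Iα: α = 25.38/0.7280 = 34.86 rad/s².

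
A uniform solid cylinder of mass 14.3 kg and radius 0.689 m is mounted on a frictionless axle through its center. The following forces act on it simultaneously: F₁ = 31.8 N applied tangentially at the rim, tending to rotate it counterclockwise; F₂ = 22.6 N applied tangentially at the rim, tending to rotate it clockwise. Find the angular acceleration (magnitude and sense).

α ≈ 1.87 rad/s², counterclockwise

I = ½MR² = (1/2)(14.3)(0.689)² = 3.394 kg·m².
Taking counterclockwise as positive: τ₁ = +(31.8)(0.689) = +21.91 N·m; τ₂ = −(22.6)(0.689) = −15.57 N·m.
Net torque τ = 6.339 N·m.
α = τ/I = 6.339/3.394 = 1.868 rad/s².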